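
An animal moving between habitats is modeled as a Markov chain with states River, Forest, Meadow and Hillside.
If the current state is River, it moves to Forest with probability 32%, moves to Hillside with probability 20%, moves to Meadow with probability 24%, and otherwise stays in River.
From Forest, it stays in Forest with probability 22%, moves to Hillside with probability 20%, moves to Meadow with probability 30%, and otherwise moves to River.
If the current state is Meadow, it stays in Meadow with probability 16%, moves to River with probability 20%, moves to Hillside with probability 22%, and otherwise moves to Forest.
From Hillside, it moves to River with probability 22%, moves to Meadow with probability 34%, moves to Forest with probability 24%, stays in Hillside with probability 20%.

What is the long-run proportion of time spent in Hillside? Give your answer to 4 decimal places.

0.2052

Let the stationary distribution be π with π = πP and π_1 + π_2 + π_3 + π_4 = 1.
π_1 = 0.24·π_1 + 0.28·π_2 + 0.2·π_3 + 0.22·π_4
π_2 = 0.32·π_1 + 0.22·π_2 + 0.42·π_3 + 0.24·π_4
π_3 = 0.24·π_1 + 0.3·π_2 + 0.16·π_3 + 0.34·π_4
Solving with the normalization constraint gives π = (0.2376, 0.2994, 0.2579, 0.2052).
So the stationary probability of Hillside is 0.2052.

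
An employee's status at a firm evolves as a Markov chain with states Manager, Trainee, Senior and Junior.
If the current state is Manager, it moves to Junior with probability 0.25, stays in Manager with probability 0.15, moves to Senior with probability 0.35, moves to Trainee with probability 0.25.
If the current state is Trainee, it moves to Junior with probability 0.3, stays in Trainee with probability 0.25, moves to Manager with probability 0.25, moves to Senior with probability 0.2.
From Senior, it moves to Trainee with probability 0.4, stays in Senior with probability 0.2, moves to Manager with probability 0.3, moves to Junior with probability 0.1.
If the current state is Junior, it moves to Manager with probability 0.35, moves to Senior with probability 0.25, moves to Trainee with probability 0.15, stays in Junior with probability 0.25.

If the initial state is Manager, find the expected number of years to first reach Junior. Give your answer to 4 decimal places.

Let t(s) be the expected number of years to first reach Junior from state s, with t(Junior) = 0. Conditioning on the first year:
t(Manager) = 1 + 0.15·t(Manager) + 0.25·t(Trainee) + 0.35·t(Senior)
t(Trainee) = 1 + 0.25·t(Manager) + 0.25·t(Trainee) + 0.2·t(Senior)
t(Senior) = 1 + 0.3·t(Manager) + 0.4·t(Trainee) + 0.2·t(Senior)
Solving: t(Manager) = 4.4539, t(Trainee) = 4.1500, t(Senior) = 4.9953.
Expected years from Manager to Junior: 4.4539.

4.4539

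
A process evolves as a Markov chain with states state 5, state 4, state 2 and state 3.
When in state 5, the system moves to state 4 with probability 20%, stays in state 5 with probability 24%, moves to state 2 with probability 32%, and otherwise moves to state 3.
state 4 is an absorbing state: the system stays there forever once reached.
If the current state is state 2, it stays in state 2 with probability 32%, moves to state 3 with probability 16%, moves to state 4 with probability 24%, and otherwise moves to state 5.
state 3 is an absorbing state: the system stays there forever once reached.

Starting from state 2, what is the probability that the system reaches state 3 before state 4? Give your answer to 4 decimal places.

Let h(s) be the probability of absorption at state 3 starting from transient state s. Then h(state 3) = 1 and h(state 4) = 0. By first-step analysis:
h(state 5) = 0.24·h(state 5) + 0.2·0 + 0.32·h(state 2) + 0.24·1
h(state 2) = 0.28·h(state 5) + 0.24·0 + 0.32·h(state 2) + 0.16·1
Solving: h(state 5) = 0.5019, h(state 2) = 0.4419.
Starting from state 2, the probability is 0.4419.

0.4419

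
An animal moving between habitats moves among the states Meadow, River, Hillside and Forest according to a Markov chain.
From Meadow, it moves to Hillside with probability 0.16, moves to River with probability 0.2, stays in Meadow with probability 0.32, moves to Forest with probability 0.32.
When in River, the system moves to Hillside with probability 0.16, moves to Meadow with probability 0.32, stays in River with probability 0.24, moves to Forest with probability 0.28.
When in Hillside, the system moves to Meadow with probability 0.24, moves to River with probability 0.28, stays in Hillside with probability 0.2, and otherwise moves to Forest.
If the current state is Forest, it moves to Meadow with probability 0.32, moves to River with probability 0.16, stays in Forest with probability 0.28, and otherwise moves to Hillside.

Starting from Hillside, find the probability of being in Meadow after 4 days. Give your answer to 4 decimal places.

Propagate the distribution vector 4 days from Hillside.
After 0 days: (0.0000, 0.0000, 1.0000, 0.0000)
After 1 day: (0.2400, 0.2800, 0.2000, 0.2800)
After 2 days: (0.3040, 0.2160, 0.1904, 0.2896)
After 3 days: (0.3048, 0.2123, 0.1908, 0.2922)
After 4 days: (0.3047, 0.2121, 0.1910, 0.2922)
P(in Meadow after 4 days) = 0.3047

0.3047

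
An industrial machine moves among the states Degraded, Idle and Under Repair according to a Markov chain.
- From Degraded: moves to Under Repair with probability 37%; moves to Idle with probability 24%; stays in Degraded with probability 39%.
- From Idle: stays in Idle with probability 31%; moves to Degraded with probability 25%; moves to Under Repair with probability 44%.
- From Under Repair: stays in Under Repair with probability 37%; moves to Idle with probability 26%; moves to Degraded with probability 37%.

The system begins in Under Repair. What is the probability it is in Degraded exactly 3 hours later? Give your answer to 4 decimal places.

Propagate the distribution vector 3 hours from Under Repair.
After 0 hours: (0.0000, 0.0000, 1.0000)
After 1 hour: (0.3700, 0.2600, 0.3700)
After 2 hours: (0.3462, 0.2656, 0.3882)
After 3 hours: (0.3451, 0.2664, 0.3886)
P(in Degraded after 3 hours) = 0.3451

0.3451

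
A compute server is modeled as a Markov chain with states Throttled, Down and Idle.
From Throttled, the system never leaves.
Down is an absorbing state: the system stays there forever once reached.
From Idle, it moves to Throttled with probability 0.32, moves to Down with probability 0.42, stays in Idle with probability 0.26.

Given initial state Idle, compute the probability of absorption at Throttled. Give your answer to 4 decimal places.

0.4324

Let h(s) be the probability of absorption at Throttled starting from transient state s. Then h(Throttled) = 1 and h(Down) = 0. By first-step analysis:
h(Idle) = 0.32·1 + 0.42·0 + 0.26·h(Idle)
Solving: h(Idle) = 0.4324.
Starting from Idle, the probability is 0.4324.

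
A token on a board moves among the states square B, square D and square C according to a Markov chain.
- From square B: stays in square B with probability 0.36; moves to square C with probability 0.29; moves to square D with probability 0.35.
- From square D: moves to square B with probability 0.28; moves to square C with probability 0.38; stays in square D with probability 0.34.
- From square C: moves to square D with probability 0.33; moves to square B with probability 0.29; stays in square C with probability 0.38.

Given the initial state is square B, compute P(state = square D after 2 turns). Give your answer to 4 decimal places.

0.3407

Sum over the intermediate state after 1 turn:
P = P(square B→square B)·P(square B→square D) + P(square B→square D)·P(square D→square D) + P(square B→square C)·P(square C→square D)
  = 0.36×0.35 + 0.35×0.34 + 0.29×0.33
  = 0.1260 + 0.1190 + 0.0957 = 0.3407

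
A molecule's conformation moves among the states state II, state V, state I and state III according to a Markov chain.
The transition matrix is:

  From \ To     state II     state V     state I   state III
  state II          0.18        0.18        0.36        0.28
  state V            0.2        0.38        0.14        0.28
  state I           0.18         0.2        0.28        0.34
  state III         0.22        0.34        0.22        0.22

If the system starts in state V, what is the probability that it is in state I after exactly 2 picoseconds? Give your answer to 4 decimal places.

Propagate the distribution vector 2 picoseconds from state V.
After 0 picoseconds: (0.0000, 1.0000, 0.0000, 0.0000)
After 1 picosecond: (0.2000, 0.3800, 0.1400, 0.2800)
After 2 picoseconds: (0.1988, 0.3036, 0.2260, 0.2716)
P(in state I after 2 picoseconds) = 0.2260

0.2260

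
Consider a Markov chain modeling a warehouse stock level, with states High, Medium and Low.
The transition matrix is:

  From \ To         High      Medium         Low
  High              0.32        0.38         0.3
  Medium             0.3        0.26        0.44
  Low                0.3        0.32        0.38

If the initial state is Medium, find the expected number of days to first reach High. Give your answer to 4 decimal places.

Let t(s) be the expected number of days to first reach High from state s, with t(High) = 0. Conditioning on the first day:
t(Medium) = 1 + 0.26·t(Medium) + 0.44·t(Low)
t(Low) = 1 + 0.32·t(Medium) + 0.38·t(Low)
Solving: t(Medium) = 3.3333, t(Low) = 3.3333.
Expected days from Medium to High: 3.3333.

3.3333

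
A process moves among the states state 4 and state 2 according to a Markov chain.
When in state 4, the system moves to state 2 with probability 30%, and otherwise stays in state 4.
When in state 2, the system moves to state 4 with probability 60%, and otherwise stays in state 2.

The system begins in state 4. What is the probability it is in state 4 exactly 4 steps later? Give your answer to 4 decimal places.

Propagate the distribution vector 4 steps from state 4.
After 0 steps: (1.0000, 0.0000)
After 1 step: (0.7000, 0.3000)
After 2 steps: (0.6700, 0.3300)
After 3 steps: (0.6670, 0.3330)
After 4 steps: (0.6667, 0.3333)
P(in state 4 after 4 steps) = 0.6667

0.6667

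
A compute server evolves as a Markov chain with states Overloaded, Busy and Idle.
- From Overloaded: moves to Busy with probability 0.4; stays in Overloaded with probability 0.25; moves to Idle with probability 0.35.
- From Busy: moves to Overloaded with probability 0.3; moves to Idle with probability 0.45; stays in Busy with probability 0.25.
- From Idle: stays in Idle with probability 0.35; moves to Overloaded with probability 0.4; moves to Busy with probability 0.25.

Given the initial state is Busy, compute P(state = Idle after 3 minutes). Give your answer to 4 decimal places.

Propagate the distribution vector 3 minutes from Busy.
After 0 minutes: (0.0000, 1.0000, 0.0000)
After 1 minute: (0.3000, 0.2500, 0.4500)
After 2 minutes: (0.3300, 0.2950, 0.3750)
After 3 minutes: (0.3210, 0.2995, 0.3795)
P(in Idle after 3 minutes) = 0.3795

0.3795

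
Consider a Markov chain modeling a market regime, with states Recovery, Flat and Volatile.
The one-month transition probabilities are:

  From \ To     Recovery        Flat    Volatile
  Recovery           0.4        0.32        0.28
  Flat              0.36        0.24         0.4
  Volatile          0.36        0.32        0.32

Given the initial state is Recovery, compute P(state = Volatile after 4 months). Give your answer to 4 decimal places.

0.3287

Propagate the distribution vector 4 months from Recovery.
After 0 months: (1.0000, 0.0000, 0.0000)
After 1 month: (0.4000, 0.3200, 0.2800)
After 2 months: (0.3760, 0.2944, 0.3296)
After 3 months: (0.3750, 0.2964, 0.3285)
After 4 months: (0.3750, 0.2963, 0.3287)
P(in Volatile after 4 months) = 0.3287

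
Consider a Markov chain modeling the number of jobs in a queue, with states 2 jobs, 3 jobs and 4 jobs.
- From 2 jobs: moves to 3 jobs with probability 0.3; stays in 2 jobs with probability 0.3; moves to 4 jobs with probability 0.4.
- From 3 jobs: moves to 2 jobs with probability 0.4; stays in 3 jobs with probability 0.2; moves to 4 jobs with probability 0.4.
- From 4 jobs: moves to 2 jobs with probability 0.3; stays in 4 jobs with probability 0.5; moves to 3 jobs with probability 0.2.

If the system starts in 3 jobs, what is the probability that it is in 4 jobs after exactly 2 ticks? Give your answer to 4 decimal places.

Sum over the intermediate state after 1 tick:
P = P(3 jobs→2 jobs)·P(2 jobs→4 jobs) + P(3 jobs→3 jobs)·P(3 jobs→4 jobs) + P(3 jobs→4 jobs)·P(4 jobs→4 jobs)
  = 0.4×0.4 + 0.2×0.4 + 0.4×0.5
  = 0.1600 + 0.0800 + 0.2000 = 0.4400

0.4400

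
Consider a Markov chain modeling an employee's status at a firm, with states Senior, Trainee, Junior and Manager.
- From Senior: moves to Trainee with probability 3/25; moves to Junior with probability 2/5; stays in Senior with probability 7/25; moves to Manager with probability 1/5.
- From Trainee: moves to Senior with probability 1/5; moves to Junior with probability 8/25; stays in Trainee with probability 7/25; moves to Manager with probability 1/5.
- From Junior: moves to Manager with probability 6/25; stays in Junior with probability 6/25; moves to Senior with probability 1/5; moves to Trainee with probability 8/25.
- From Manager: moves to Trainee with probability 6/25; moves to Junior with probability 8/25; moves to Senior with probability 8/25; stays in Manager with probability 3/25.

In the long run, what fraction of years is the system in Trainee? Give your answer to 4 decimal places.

Let the stationary distribution be π with π = πP and π_1 + π_2 + π_3 + π_4 = 1.
π_1 = 0.28·π_1 + 0.2·π_2 + 0.2·π_3 + 0.32·π_4
π_2 = 0.12·π_1 + 0.28·π_2 + 0.32·π_3 + 0.24·π_4
π_3 = 0.4·π_1 + 0.32·π_2 + 0.24·π_3 + 0.32·π_4
Solving with the normalization constraint gives π = (0.2431, 0.2458, 0.3143, 0.1968).
So the stationary probability of Trainee is 0.2458.

0.2458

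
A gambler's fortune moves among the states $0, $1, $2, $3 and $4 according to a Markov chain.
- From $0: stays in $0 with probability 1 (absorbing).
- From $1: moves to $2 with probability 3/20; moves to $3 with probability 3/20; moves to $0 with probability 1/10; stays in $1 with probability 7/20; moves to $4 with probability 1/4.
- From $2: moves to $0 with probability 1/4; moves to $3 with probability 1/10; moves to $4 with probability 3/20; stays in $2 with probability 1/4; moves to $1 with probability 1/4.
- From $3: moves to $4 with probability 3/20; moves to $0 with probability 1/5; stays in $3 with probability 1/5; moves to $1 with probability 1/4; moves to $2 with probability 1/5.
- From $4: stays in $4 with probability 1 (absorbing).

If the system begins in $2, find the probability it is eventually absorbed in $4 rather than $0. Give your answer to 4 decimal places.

0.4681

Let h(s) be the probability of absorption at $4 starting from transient state s. Then h($4) = 1 and h($0) = 0. By first-step analysis:
h($1) = 0.1·0 + 0.35·h($1) + 0.15·h($2) + 0.15·h($3) + 0.25·1
h($2) = 0.25·0 + 0.25·h($1) + 0.25·h($2) + 0.1·h($3) + 0.15·1
h($3) = 0.2·0 + 0.25·h($1) + 0.2·h($2) + 0.2·h($3) + 0.15·1
Solving: h($1) = 0.6067, h($2) = 0.4681, h($3) = 0.4941.
Starting from $2, the probability is 0.4681.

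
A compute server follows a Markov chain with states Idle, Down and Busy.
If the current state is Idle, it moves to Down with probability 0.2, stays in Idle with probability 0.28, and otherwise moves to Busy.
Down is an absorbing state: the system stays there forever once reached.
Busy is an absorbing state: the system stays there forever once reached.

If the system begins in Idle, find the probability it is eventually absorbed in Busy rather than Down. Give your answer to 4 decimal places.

Let h(s) be the probability of absorption at Busy starting from transient state s. Then h(Busy) = 1 and h(Down) = 0. By first-step analysis:
h(Idle) = 0.28·h(Idle) + 0.2·0 + 0.52·1
Solving: h(Idle) = 0.7222.
Starting from Idle, the probability is 0.7222.

0.7222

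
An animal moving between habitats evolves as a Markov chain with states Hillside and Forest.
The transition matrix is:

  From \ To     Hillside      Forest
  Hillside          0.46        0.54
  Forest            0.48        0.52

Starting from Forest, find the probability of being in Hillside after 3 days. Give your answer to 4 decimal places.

Propagate the distribution vector 3 days from Forest.
After 0 days: (0.0000, 1.0000)
After 1 day: (0.4800, 0.5200)
After 2 days: (0.4704, 0.5296)
After 3 days: (0.4706, 0.5294)
P(in Hillside after 3 days) = 0.4706

0.4706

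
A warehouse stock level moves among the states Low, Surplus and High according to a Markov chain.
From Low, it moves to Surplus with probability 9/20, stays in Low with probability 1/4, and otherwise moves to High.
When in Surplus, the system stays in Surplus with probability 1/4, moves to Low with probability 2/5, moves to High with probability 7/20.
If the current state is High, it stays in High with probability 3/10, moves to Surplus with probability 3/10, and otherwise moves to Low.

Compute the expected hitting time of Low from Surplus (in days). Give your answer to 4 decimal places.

2.5000

Let t(s) be the expected number of days to first reach Low from state s, with t(Low) = 0. Conditioning on the first day:
t(Surplus) = 1 + 0.25·t(Surplus) + 0.35·t(High)
t(High) = 1 + 0.3·t(Surplus) + 0.3·t(High)
Solving: t(Surplus) = 2.5000, t(High) = 2.5000.
Expected days from Surplus to Low: 2.5000.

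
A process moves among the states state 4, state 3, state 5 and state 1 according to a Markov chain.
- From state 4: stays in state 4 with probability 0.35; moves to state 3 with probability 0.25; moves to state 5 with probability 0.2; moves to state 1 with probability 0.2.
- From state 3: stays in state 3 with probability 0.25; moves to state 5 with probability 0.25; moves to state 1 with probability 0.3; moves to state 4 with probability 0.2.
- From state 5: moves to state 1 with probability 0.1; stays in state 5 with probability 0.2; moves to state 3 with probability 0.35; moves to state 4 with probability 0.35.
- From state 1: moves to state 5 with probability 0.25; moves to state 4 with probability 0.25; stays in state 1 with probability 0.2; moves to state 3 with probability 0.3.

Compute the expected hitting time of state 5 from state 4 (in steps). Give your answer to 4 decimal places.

Let t(s) be the expected number of steps to first reach state 5 from state s, with t(state 5) = 0. Conditioning on the first step:
t(state 4) = 1 + 0.35·t(state 4) + 0.25·t(state 3) + 0.2·t(state 1)
t(state 3) = 1 + 0.2·t(state 4) + 0.25·t(state 3) + 0.3·t(state 1)
t(state 1) = 1 + 0.25·t(state 4) + 0.3·t(state 3) + 0.2·t(state 1)
Solving: t(state 4) = 4.4569, t(state 3) = 4.2105, t(state 1) = 4.2217.
Expected steps from state 4 to state 5: 4.4569.

4.4569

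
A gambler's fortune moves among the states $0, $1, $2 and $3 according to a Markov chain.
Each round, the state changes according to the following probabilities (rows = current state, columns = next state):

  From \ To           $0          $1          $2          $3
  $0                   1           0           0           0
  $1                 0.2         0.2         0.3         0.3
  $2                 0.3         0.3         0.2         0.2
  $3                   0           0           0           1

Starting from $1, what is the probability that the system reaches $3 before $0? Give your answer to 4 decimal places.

0.5455

Let h(s) be the probability of absorption at $3 starting from transient state s. Then h($3) = 1 and h($0) = 0. By first-step analysis:
h($1) = 0.2·0 + 0.2·h($1) + 0.3·h($2) + 0.3·1
h($2) = 0.3·0 + 0.3·h($1) + 0.2·h($2) + 0.2·1
Solving: h($1) = 0.5455, h($2) = 0.4545.
Starting from $1, the probability is 0.5455.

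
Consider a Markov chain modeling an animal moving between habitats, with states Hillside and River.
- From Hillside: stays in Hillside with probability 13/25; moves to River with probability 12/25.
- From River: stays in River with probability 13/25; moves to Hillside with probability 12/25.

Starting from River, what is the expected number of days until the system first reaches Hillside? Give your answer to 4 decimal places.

2.0833

Let t(s) be the expected number of days to first reach Hillside from state s, with t(Hillside) = 0. Conditioning on the first day:
t(River) = 1 + 0.52·t(River)
Solving: t(River) = 2.0833.
Expected days from River to Hillside: 2.0833.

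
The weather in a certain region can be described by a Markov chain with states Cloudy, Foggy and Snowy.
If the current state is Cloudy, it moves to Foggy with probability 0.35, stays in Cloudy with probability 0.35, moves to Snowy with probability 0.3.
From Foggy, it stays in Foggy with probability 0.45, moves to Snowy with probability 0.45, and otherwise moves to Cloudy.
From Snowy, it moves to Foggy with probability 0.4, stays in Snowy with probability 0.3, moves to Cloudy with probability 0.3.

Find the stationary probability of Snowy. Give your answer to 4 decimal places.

0.3613

Let the stationary distribution be π with π = πP and π_1 + π_2 + π_3 = 1.
π_1 = 0.35·π_1 + 0.1·π_2 + 0.3·π_3
π_2 = 0.35·π_1 + 0.45·π_2 + 0.4·π_3
Solving with the normalization constraint gives π = (0.2297, 0.4090, 0.3613).
So the stationary probability of Snowy is 0.3613.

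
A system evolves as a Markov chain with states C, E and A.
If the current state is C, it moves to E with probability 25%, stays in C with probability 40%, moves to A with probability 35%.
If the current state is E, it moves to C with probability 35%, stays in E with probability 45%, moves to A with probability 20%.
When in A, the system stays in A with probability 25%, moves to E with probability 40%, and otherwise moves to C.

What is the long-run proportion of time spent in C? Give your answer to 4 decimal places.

Let the stationary distribution be π with π = πP and π_1 + π_2 + π_3 = 1.
π_1 = 0.4·π_1 + 0.35·π_2 + 0.35·π_3
π_2 = 0.25·π_1 + 0.45·π_2 + 0.4·π_3
Solving with the normalization constraint gives π = (0.3684, 0.3629, 0.2687).
So the stationary probability of C is 0.3684.

0.3684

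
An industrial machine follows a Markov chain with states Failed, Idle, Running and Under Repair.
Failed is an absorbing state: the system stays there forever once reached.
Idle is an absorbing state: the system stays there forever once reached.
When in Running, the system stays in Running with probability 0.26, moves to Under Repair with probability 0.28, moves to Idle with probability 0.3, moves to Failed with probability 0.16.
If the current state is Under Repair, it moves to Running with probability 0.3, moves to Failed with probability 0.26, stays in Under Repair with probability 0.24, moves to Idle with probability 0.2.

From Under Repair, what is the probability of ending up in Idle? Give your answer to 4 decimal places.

Let h(s) be the probability of absorption at Idle starting from transient state s. Then h(Idle) = 1 and h(Failed) = 0. By first-step analysis:
h(Running) = 0.16·0 + 0.3·1 + 0.26·h(Running) + 0.28·h(Under Repair)
h(Under Repair) = 0.26·0 + 0.2·1 + 0.3·h(Running) + 0.24·h(Under Repair)
Solving: h(Running) = 0.5936, h(Under Repair) = 0.4975.
Starting from Under Repair, the probability is 0.4975.

0.4975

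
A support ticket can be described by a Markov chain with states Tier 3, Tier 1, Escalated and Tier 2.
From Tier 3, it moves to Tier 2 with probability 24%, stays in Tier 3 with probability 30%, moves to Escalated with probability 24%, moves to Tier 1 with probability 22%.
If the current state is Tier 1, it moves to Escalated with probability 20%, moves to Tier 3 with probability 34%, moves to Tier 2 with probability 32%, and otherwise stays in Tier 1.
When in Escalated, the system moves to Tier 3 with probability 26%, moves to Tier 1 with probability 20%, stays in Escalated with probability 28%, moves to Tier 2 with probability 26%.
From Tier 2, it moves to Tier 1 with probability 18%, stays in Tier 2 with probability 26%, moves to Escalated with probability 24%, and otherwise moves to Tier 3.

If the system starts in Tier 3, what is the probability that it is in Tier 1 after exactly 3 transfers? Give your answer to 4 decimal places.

Propagate the distribution vector 3 transfers from Tier 3.
After 0 transfers: (1.0000, 0.0000, 0.0000, 0.0000)
After 1 transfer: (0.3000, 0.2200, 0.2400, 0.2400)
After 2 transfers: (0.3040, 0.1880, 0.2408, 0.2672)
After 3 transfers: (0.3032, 0.1895, 0.2421, 0.2652)
P(in Tier 1 after 3 transfers) = 0.1895

0.1895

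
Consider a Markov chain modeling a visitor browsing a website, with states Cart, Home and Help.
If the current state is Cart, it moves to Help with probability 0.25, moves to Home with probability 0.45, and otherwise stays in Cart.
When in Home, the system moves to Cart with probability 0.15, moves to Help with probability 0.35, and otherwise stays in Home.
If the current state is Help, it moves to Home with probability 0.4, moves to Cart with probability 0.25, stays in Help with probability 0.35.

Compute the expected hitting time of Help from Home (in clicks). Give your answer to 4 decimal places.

Let t(s) be the expected number of clicks to first reach Help from state s, with t(Help) = 0. Conditioning on the first click:
t(Cart) = 1 + 0.3·t(Cart) + 0.45·t(Home)
t(Home) = 1 + 0.15·t(Cart) + 0.5·t(Home)
Solving: t(Cart) = 3.3628, t(Home) = 3.0088.
Expected clicks from Home to Help: 3.0088.

3.0088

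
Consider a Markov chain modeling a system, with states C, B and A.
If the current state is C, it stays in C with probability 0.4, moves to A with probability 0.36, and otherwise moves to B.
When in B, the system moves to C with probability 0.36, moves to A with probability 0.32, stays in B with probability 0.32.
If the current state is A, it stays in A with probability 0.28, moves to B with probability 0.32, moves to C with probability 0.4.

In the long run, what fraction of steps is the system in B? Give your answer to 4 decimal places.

Let the stationary distribution be π with π = πP and π_1 + π_2 + π_3 = 1.
π_1 = 0.4·π_1 + 0.36·π_2 + 0.4·π_3
π_2 = 0.24·π_1 + 0.32·π_2 + 0.32·π_3
Solving with the normalization constraint gives π = (0.3884, 0.2889, 0.3226).
So the stationary probability of B is 0.2889.

0.2889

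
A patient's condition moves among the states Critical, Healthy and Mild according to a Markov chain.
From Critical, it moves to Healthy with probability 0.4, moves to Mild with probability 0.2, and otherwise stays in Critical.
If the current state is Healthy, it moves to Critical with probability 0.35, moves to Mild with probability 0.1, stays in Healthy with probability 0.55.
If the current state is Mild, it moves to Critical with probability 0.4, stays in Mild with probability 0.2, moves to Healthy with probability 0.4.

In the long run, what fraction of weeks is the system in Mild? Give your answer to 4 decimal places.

0.1529

Let the stationary distribution be π with π = πP and π_1 + π_2 + π_3 = 1.
π_1 = 0.4·π_1 + 0.35·π_2 + 0.4·π_3
π_2 = 0.4·π_1 + 0.55·π_2 + 0.4·π_3
Solving with the normalization constraint gives π = (0.3765, 0.4706, 0.1529).
So the stationary probability of Mild is 0.1529.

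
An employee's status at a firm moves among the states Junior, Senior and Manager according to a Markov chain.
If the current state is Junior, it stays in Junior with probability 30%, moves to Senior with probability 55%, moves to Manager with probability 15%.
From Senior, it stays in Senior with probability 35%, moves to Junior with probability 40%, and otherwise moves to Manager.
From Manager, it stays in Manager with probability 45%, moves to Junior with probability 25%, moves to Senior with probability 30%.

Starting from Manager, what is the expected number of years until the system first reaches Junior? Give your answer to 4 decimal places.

3.3628

Let t(s) be the expected number of years to first reach Junior from state s, with t(Junior) = 0. Conditioning on the first year:
t(Senior) = 1 + 0.35·t(Senior) + 0.25·t(Manager)
t(Manager) = 1 + 0.3·t(Senior) + 0.45·t(Manager)
Solving: t(Senior) = 2.8319, t(Manager) = 3.3628.
Expected years from Manager to Junior: 3.3628.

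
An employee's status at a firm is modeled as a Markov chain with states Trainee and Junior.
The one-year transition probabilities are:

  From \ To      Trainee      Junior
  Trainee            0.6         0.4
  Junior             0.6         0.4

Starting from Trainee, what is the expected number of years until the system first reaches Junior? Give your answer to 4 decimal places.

Let t(s) be the expected number of years to first reach Junior from state s, with t(Junior) = 0. Conditioning on the first year:
t(Trainee) = 1 + 0.6·t(Trainee)
Solving: t(Trainee) = 2.5000.
Expected years from Trainee to Junior: 2.5000.

2.5000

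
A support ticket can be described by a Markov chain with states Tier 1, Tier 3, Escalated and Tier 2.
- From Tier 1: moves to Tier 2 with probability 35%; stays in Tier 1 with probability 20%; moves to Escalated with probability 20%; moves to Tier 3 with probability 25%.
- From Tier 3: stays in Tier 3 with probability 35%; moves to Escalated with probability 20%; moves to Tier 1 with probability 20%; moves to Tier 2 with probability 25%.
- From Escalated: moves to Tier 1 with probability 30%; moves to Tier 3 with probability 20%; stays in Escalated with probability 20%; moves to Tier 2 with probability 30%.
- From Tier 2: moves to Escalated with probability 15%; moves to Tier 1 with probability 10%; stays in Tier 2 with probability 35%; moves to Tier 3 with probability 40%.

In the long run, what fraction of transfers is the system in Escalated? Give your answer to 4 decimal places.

Let the stationary distribution be π with π = πP and π_1 + π_2 + π_3 + π_4 = 1.
π_1 = 0.2·π_1 + 0.2·π_2 + 0.3·π_3 + 0.1·π_4
π_2 = 0.25·π_1 + 0.35·π_2 + 0.2·π_3 + 0.4·π_4
π_3 = 0.2·π_1 + 0.2·π_2 + 0.2·π_3 + 0.15·π_4
Solving with the normalization constraint gives π = (0.1876, 0.3190, 0.1846, 0.3089).
So the stationary probability of Escalated is 0.1846.

0.1846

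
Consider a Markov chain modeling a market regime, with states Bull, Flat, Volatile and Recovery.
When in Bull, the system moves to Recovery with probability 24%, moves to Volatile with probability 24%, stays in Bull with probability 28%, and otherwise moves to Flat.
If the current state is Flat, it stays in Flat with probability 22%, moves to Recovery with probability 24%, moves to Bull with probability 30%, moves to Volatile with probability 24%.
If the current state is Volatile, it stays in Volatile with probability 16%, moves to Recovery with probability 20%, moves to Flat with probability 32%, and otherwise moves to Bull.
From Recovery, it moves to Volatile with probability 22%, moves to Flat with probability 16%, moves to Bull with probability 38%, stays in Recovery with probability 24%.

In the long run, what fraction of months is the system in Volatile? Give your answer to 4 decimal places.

Let the stationary distribution be π with π = πP and π_1 + π_2 + π_3 + π_4 = 1.
π_1 = 0.28·π_1 + 0.3·π_2 + 0.32·π_3 + 0.38·π_4
π_2 = 0.24·π_1 + 0.22·π_2 + 0.32·π_3 + 0.16·π_4
π_3 = 0.24·π_1 + 0.24·π_2 + 0.16·π_3 + 0.22·π_4
Solving with the normalization constraint gives π = (0.3165, 0.2342, 0.2179, 0.2313).
So the stationary probability of Volatile is 0.2179.

0.2179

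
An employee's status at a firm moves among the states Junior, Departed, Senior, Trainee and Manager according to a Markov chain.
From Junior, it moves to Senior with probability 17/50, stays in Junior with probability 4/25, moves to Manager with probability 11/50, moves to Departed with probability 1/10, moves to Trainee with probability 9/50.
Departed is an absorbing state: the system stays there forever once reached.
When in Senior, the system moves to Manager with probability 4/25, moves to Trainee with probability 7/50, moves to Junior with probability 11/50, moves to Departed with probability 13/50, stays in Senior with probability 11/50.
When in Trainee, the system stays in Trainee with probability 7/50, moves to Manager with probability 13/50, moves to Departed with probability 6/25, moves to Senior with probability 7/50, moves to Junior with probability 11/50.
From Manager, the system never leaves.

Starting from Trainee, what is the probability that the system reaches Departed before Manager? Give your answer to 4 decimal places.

0.4809

Let h(s) be the probability of absorption at Departed starting from transient state s. Then h(Departed) = 1 and h(Manager) = 0. By first-step analysis:
h(Junior) = 0.16·h(Junior) + 0.1·1 + 0.34·h(Senior) + 0.18·h(Trainee) + 0.22·0
h(Senior) = 0.22·h(Junior) + 0.26·1 + 0.22·h(Senior) + 0.14·h(Trainee) + 0.16·0
h(Trainee) = 0.22·h(Junior) + 0.24·1 + 0.14·h(Senior) + 0.14·h(Trainee) + 0.26·0
Solving: h(Junior) = 0.4425, h(Senior) = 0.5444, h(Trainee) = 0.4809.
Starting from Trainee, the probability is 0.4809.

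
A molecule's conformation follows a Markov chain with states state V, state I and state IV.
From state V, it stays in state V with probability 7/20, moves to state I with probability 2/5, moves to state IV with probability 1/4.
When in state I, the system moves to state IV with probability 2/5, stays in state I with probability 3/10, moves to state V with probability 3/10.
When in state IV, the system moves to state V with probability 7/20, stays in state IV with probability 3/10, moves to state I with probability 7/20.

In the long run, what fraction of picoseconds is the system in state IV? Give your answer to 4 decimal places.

Let the stationary distribution be π with π = πP and π_1 + π_2 + π_3 = 1.
π_1 = 0.35·π_1 + 0.3·π_2 + 0.35·π_3
π_2 = 0.4·π_1 + 0.3·π_2 + 0.35·π_3
Solving with the normalization constraint gives π = (0.3325, 0.3492, 0.3183).
So the stationary probability of state IV is 0.3183.

0.3183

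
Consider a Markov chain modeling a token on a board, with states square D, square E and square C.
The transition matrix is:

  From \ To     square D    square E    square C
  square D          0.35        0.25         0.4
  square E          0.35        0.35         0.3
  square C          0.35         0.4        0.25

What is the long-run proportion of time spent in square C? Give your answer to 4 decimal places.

0.3190

Let the stationary distribution be π with π = πP and π_1 + π_2 + π_3 = 1.
π_1 = 0.35·π_1 + 0.35·π_2 + 0.35·π_3
π_2 = 0.25·π_1 + 0.35·π_2 + 0.4·π_3
Solving with the normalization constraint gives π = (0.3500, 0.3310, 0.3190).
So the stationary probability of square C is 0.3190.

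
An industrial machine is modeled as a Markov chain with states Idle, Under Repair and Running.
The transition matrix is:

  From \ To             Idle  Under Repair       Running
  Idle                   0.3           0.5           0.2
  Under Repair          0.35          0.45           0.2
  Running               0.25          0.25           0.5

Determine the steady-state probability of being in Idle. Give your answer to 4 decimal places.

0.3061

Let the stationary distribution be π with π = πP and π_1 + π_2 + π_3 = 1.
π_1 = 0.3·π_1 + 0.35·π_2 + 0.25·π_3
π_2 = 0.5·π_1 + 0.45·π_2 + 0.25·π_3
Solving with the normalization constraint gives π = (0.3061, 0.4082, 0.2857).
So the stationary probability of Idle is 0.3061.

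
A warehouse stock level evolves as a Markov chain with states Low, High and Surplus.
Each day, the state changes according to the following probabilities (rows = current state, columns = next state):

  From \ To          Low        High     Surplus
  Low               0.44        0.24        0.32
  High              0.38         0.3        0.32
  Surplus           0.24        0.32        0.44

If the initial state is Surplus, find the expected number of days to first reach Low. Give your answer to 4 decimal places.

3.5221

Let t(s) be the expected number of days to first reach Low from state s, with t(Low) = 0. Conditioning on the first day:
t(High) = 1 + 0.3·t(High) + 0.32·t(Surplus)
t(Surplus) = 1 + 0.32·t(High) + 0.44·t(Surplus)
Solving: t(High) = 3.0387, t(Surplus) = 3.5221.
Expected days from Surplus to Low: 3.5221.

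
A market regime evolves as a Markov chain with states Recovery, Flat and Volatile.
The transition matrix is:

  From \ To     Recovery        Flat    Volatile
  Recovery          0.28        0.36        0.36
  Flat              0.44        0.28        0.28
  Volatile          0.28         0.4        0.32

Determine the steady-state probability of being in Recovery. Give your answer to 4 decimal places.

0.3352

Let the stationary distribution be π with π = πP and π_1 + π_2 + π_3 = 1.
π_1 = 0.28·π_1 + 0.44·π_2 + 0.28·π_3
π_2 = 0.36·π_1 + 0.28·π_2 + 0.4·π_3
Solving with the normalization constraint gives π = (0.3352, 0.3452, 0.3196).
So the stationary probability of Recovery is 0.3352.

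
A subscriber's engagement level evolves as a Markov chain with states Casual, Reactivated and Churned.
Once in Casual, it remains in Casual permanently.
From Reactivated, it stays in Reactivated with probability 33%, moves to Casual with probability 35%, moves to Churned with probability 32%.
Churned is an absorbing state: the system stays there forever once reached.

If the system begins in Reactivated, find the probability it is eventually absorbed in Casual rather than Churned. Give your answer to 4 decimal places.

0.5224

Let h(s) be the probability of absorption at Casual starting from transient state s. Then h(Casual) = 1 and h(Churned) = 0. By first-step analysis:
h(Reactivated) = 0.35·1 + 0.33·h(Reactivated) + 0.32·0
Solving: h(Reactivated) = 0.5224.
Starting from Reactivated, the probability is 0.5224.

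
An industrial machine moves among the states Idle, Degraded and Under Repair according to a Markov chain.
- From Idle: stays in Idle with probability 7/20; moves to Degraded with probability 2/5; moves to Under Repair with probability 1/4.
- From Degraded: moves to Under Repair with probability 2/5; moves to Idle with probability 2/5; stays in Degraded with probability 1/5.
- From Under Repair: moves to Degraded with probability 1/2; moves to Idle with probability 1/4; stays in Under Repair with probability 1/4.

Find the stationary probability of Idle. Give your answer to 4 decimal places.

0.3376

Let the stationary distribution be π with π = πP and π_1 + π_2 + π_3 = 1.
π_1 = 0.35·π_1 + 0.4·π_2 + 0.25·π_3
π_2 = 0.4·π_1 + 0.2·π_2 + 0.5·π_3
Solving with the normalization constraint gives π = (0.3376, 0.3586, 0.3038).
So the stationary probability of Idle is 0.3376.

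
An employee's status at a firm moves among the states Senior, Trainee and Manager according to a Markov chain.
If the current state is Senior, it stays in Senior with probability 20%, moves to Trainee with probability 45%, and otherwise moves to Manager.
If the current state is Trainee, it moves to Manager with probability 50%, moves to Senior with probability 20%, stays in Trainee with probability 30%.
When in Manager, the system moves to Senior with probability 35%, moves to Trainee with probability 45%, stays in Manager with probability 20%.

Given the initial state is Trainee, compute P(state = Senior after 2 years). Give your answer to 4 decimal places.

Sum over the intermediate state after 1 year:
P = P(Trainee→Senior)·P(Senior→Senior) + P(Trainee→Trainee)·P(Trainee→Senior) + P(Trainee→Manager)·P(Manager→Senior)
  = 0.2×0.2 + 0.3×0.2 + 0.5×0.35
  = 0.0400 + 0.0600 + 0.1750 = 0.2750

0.2750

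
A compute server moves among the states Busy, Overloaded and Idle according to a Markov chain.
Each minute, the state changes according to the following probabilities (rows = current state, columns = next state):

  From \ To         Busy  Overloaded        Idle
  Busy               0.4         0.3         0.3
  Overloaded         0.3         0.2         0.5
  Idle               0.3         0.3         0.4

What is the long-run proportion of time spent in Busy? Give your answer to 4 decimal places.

0.3333

Let the stationary distribution be π with π = πP and π_1 + π_2 + π_3 = 1.
π_1 = 0.4·π_1 + 0.3·π_2 + 0.3·π_3
π_2 = 0.3·π_1 + 0.2·π_2 + 0.3·π_3
Solving with the normalization constraint gives π = (0.3333, 0.2727, 0.3939).
So the stationary probability of Busy is 0.3333.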